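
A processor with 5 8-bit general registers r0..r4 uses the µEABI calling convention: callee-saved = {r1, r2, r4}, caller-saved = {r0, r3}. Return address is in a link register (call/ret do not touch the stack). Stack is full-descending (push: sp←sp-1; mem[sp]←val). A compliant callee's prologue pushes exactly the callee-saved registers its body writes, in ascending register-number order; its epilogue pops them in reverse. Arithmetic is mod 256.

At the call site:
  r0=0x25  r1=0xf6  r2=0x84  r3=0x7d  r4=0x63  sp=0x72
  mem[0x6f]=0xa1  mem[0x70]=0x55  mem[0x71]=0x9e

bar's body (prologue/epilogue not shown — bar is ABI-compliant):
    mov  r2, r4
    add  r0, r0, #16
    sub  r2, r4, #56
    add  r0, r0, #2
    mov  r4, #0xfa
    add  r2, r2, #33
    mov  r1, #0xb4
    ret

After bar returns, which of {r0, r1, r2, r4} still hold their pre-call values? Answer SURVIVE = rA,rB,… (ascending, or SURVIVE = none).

prologue: push r1 → mem[0x71]=0xf6, sp=0x71
prologue: push r2 → mem[0x70]=0x84, sp=0x70
prologue: push r4 → mem[0x6f]=0x63, sp=0x6f
body[0] mov  r2, r4 → r2=0x63
body[1] add  r0, r0, #16 → r0=0x35
body[2] sub  r2, r4, #56 → r2=0x2b
body[3] add  r0, r0, #2 → r0=0x37
body[4] mov  r4, #0xfa → r4=0xfa
body[5] add  r2, r2, #33 → r2=0x4c
body[6] mov  r1, #0xb4 → r1=0xb4
epilogue: pop r4=0x63, sp=0x70
epilogue: pop r2=0x84, sp=0x71
epilogue: pop r1=0xf6, sp=0x72
r0: caller-saved, written=True
r1: callee-saved, written=True
r2: callee-saved, written=True
r4: callee-saved, written=True

SURVIVE = r1,r2,r4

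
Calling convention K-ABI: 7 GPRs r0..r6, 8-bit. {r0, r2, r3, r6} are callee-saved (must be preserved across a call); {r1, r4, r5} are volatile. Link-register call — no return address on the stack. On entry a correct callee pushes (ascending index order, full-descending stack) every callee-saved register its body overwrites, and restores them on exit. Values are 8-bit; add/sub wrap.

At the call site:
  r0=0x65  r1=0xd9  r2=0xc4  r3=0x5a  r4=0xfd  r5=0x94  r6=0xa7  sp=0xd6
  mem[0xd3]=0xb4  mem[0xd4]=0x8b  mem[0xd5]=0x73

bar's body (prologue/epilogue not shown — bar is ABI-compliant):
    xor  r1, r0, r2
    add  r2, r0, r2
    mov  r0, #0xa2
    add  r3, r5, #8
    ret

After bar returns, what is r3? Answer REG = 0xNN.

REG = 0x5a

prologue: push r0 → mem[0xd5]=0x65, sp=0xd5
prologue: push r2 → mem[0xd4]=0xc4, sp=0xd4
prologue: push r3 → mem[0xd3]=0x5a, sp=0xd3
body[0] xor  r1, r0, r2 → r1=0xa1
body[1] add  r2, r0, r2 → r2=0x29
body[2] mov  r0, #0xa2 → r0=0xa2
body[3] add  r3, r5, #8 → r3=0x9c
epilogue: pop r3=0x5a, sp=0xd4
epilogue: pop r2=0xc4, sp=0xd5
epilogue: pop r0=0x65, sp=0xd6
r3 is callee-saved → restored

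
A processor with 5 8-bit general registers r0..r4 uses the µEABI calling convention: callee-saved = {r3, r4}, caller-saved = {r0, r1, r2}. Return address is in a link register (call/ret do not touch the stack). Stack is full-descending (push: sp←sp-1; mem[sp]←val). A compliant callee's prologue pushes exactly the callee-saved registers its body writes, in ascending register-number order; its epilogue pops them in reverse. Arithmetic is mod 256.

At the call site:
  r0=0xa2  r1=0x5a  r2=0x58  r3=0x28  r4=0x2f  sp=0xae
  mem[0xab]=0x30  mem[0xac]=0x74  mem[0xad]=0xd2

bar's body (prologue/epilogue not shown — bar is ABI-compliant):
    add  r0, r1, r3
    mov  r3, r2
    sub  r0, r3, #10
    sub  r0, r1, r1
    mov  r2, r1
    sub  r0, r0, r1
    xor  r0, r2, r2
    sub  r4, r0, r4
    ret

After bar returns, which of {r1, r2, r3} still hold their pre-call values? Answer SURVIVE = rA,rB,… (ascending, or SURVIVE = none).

SURVIVE = r1,r3

prologue: push r3 -> mem[0xad]=0x28, sp=0xad
prologue: push r4 -> mem[0xac]=0x2f, sp=0xac
body[0] add  r0, r1, r3 -> r0=0x82
body[1] mov  r3, r2 -> r3=0x58
body[2] sub  r0, r3, #10 -> r0=0x4e
body[3] sub  r0, r1, r1 -> r0=0x00
body[4] mov  r2, r1 -> r2=0x5a
body[5] sub  r0, r0, r1 -> r0=0xa6
body[6] xor  r0, r2, r2 -> r0=0x00
body[7] sub  r4, r0, r4 -> r4=0xd1
epilogue: pop r4=0x2f, sp=0xad
epilogue: pop r3=0x28, sp=0xae
r1: caller-saved, written=False
r2: caller-saved, written=True
r3: callee-saved, written=True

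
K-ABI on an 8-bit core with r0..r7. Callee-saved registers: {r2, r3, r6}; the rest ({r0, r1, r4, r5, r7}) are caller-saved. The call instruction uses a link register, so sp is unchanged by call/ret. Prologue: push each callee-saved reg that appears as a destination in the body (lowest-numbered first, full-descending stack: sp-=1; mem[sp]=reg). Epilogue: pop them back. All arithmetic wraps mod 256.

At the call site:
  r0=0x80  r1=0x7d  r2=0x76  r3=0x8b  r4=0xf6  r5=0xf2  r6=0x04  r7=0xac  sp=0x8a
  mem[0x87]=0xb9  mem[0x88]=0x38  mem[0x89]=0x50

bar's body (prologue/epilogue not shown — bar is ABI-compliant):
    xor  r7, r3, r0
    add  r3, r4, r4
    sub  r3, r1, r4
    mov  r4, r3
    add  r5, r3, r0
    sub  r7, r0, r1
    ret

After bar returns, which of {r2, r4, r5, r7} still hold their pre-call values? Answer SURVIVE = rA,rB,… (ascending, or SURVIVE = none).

prologue: push r3 → mem[0x89]=0x8b, sp=0x89
body[0] xor  r7, r3, r0 → r7=0x0b
body[1] add  r3, r4, r4 → r3=0xec
body[2] sub  r3, r1, r4 → r3=0x87
body[3] mov  r4, r3 → r4=0x87
body[4] add  r5, r3, r0 → r5=0x07
body[5] sub  r7, r0, r1 → r7=0x03
epilogue: pop r3=0x8b, sp=0x8a
r2: callee-saved, written=False
r4: caller-saved, written=True
r5: caller-saved, written=True
r7: caller-saved, written=True

SURVIVE = r2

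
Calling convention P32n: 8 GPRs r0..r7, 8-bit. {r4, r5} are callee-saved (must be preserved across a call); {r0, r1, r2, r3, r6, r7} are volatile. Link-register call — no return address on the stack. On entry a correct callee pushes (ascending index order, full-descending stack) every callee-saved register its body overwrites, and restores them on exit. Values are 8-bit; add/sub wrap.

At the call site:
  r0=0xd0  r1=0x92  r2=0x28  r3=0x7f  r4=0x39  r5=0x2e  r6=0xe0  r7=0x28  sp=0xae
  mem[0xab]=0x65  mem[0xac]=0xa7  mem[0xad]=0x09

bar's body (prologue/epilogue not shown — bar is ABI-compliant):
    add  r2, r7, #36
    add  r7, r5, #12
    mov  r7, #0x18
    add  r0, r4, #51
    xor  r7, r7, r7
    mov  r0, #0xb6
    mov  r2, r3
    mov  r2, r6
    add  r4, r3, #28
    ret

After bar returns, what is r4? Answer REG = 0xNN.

prologue: push r4 → mem[0xad]=0x39, sp=0xad
body[0] add  r2, r7, #36 → r2=0x4c
body[1] add  r7, r5, #12 → r7=0x3a
body[2] mov  r7, #0x18 → r7=0x18
body[3] add  r0, r4, #51 → r0=0x6c
body[4] xor  r7, r7, r7 → r7=0x00
body[5] mov  r0, #0xb6 → r0=0xb6
body[6] mov  r2, r3 → r2=0x7f
body[7] mov  r2, r6 → r2=0xe0
body[8] add  r4, r3, #28 → r4=0x9b
epilogue: pop r4=0x39, sp=0xae
r4 is callee-saved → restored

REG = 0x39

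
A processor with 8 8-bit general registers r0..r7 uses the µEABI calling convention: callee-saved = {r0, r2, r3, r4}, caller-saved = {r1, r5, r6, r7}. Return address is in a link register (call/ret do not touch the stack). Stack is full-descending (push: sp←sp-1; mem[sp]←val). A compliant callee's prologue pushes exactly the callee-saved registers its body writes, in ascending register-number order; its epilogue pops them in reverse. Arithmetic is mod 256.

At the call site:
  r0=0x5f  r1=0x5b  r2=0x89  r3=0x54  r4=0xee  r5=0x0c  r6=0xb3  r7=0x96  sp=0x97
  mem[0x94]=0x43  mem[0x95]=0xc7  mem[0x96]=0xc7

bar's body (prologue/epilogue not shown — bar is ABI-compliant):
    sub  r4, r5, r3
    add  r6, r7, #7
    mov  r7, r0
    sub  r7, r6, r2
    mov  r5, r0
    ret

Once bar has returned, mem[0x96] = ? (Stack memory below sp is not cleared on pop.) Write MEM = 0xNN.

prologue: push r4 → mem[0x96]=0xee, sp=0x96
body[0] sub  r4, r5, r3 → r4=0xb8
body[1] add  r6, r7, #7 → r6=0x9d
body[2] mov  r7, r0 → r7=0x5f
body[3] sub  r7, r6, r2 → r7=0x14
body[4] mov  r5, r0 → r5=0x5f
epilogue: pop r4=0xee, sp=0x97
prologue pushed ['r4'] at ['0x96']

MEM = 0xee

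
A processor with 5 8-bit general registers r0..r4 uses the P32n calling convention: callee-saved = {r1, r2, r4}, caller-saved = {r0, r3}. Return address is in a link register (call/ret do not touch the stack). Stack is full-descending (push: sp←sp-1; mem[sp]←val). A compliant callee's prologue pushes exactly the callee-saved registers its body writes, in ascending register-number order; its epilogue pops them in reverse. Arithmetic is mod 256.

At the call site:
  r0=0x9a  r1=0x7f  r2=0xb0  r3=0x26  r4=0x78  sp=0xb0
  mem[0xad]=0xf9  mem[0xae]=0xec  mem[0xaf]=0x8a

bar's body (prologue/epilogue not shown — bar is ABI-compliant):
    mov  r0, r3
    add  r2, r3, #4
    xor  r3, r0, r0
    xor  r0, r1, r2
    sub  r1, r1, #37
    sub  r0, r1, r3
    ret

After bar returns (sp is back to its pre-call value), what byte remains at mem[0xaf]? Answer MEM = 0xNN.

prologue: push r1 → mem[0xaf]=0x7f, sp=0xaf
prologue: push r2 → mem[0xae]=0xb0, sp=0xae
body[0] mov  r0, r3 → r0=0x26
body[1] add  r2, r3, #4 → r2=0x2a
body[2] xor  r3, r0, r0 → r3=0x00
body[3] xor  r0, r1, r2 → r0=0x55
body[4] sub  r1, r1, #37 → r1=0x5a
body[5] sub  r0, r1, r3 → r0=0x5a
epilogue: pop r2=0xb0, sp=0xaf
epilogue: pop r1=0x7f, sp=0xb0
prologue pushed ['r1', 'r2'] at ['0xaf', '0xae']

MEM = 0x7f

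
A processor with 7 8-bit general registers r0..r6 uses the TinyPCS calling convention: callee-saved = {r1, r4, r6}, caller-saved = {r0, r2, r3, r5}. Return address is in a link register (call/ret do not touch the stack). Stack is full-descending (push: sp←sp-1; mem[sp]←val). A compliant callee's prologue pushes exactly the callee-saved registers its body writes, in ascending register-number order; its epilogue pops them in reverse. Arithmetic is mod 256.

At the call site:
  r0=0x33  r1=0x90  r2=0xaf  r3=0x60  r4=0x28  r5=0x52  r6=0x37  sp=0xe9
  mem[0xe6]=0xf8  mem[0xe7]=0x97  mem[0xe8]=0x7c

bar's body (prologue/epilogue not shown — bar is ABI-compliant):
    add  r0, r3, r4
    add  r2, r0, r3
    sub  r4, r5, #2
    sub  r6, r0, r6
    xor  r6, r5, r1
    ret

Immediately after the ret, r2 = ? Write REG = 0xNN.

prologue: push r4 -> mem[0xe8]=0x28, sp=0xe8
prologue: push r6 -> mem[0xe7]=0x37, sp=0xe7
body[0] add  r0, r3, r4 -> r0=0x88
body[1] add  r2, r0, r3 -> r2=0xe8
body[2] sub  r4, r5, #2 -> r4=0x50
body[3] sub  r6, r0, r6 -> r6=0x51
body[4] xor  r6, r5, r1 -> r6=0xc2
epilogue: pop r6=0x37, sp=0xe8
epilogue: pop r4=0x28, sp=0xe9
r2 is caller-saved -> body value

REG = 0xe8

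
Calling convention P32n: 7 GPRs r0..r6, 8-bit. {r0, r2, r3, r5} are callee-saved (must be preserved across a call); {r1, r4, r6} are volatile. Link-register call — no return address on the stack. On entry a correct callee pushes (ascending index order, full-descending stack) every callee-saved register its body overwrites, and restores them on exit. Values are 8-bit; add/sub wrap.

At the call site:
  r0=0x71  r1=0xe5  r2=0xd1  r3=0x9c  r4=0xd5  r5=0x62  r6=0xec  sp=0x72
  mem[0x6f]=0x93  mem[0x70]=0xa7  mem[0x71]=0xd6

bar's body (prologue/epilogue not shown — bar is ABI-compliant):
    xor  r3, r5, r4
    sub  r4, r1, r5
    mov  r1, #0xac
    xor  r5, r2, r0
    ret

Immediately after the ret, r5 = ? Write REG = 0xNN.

REG = 0x62

prologue: push r3 -> mem[0x71]=0x9c, sp=0x71
prologue: push r5 -> mem[0x70]=0x62, sp=0x70
body[0] xor  r3, r5, r4 -> r3=0xb7
body[1] sub  r4, r1, r5 -> r4=0x83
body[2] mov  r1, #0xac -> r1=0xac
body[3] xor  r5, r2, r0 -> r5=0xa0
epilogue: pop r5=0x62, sp=0x71
epilogue: pop r3=0x9c, sp=0x72
r5 is callee-saved -> restored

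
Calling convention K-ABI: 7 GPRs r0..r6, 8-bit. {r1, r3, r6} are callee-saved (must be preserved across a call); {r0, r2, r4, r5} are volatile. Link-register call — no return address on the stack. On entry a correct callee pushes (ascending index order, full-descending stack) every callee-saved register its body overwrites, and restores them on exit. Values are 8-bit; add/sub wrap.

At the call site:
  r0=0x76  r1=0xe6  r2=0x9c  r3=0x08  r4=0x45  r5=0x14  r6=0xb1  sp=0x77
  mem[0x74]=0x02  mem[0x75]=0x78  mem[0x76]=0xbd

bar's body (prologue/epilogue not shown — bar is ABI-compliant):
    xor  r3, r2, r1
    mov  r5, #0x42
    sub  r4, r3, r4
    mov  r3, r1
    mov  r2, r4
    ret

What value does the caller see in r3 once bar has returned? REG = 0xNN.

REG = 0x08

prologue: push r3 -> mem[0x76]=0x08, sp=0x76
body[0] xor  r3, r2, r1 -> r3=0x7a
body[1] mov  r5, #0x42 -> r5=0x42
body[2] sub  r4, r3, r4 -> r4=0x35
body[3] mov  r3, r1 -> r3=0xe6
body[4] mov  r2, r4 -> r2=0x35
epilogue: pop r3=0x08, sp=0x77
r3 is callee-saved -> restored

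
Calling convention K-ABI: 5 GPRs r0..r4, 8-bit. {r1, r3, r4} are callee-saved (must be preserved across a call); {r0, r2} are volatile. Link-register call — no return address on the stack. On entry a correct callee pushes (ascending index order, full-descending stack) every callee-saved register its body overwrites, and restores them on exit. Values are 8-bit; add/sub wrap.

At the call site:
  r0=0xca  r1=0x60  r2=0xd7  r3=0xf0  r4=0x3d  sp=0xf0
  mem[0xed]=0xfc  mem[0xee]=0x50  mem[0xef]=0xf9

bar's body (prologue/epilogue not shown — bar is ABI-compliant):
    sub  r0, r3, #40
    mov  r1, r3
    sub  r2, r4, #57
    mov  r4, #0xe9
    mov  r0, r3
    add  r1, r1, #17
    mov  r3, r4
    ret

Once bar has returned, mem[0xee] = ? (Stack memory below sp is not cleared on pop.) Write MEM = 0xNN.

prologue: push r1 -> mem[0xef]=0x60, sp=0xef
prologue: push r3 -> mem[0xee]=0xf0, sp=0xee
prologue: push r4 -> mem[0xed]=0x3d, sp=0xed
body[0] sub  r0, r3, #40 -> r0=0xc8
body[1] mov  r1, r3 -> r1=0xf0
body[2] sub  r2, r4, #57 -> r2=0x04
body[3] mov  r4, #0xe9 -> r4=0xe9
body[4] mov  r0, r3 -> r0=0xf0
body[5] add  r1, r1, #17 -> r1=0x01
body[6] mov  r3, r4 -> r3=0xe9
epilogue: pop r4=0x3d, sp=0xee
epilogue: pop r3=0xf0, sp=0xef
epilogue: pop r1=0x60, sp=0xf0
prologue pushed ['r1', 'r3', 'r4'] at ['0xef', '0xee', '0xed']

MEM = 0xf0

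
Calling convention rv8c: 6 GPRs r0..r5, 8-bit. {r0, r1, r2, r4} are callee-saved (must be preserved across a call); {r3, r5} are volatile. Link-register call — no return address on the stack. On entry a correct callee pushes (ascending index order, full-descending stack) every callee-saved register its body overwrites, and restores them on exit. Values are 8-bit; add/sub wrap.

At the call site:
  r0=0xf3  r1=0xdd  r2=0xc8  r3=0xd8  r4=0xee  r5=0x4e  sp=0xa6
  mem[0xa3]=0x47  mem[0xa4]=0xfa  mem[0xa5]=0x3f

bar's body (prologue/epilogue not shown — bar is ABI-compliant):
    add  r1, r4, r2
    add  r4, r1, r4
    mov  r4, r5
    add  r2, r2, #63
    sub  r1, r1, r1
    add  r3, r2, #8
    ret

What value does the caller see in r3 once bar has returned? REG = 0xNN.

REG = 0x0f

prologue: push r1 -> mem[0xa5]=0xdd, sp=0xa5
prologue: push r2 -> mem[0xa4]=0xc8, sp=0xa4
prologue: push r4 -> mem[0xa3]=0xee, sp=0xa3
body[0] add  r1, r4, r2 -> r1=0xb6
body[1] add  r4, r1, r4 -> r4=0xa4
body[2] mov  r4, r5 -> r4=0x4e
body[3] add  r2, r2, #63 -> r2=0x07
body[4] sub  r1, r1, r1 -> r1=0x00
body[5] add  r3, r2, #8 -> r3=0x0f
epilogue: pop r4=0xee, sp=0xa4
epilogue: pop r2=0xc8, sp=0xa5
epilogue: pop r1=0xdd, sp=0xa6
r3 is caller-saved -> body value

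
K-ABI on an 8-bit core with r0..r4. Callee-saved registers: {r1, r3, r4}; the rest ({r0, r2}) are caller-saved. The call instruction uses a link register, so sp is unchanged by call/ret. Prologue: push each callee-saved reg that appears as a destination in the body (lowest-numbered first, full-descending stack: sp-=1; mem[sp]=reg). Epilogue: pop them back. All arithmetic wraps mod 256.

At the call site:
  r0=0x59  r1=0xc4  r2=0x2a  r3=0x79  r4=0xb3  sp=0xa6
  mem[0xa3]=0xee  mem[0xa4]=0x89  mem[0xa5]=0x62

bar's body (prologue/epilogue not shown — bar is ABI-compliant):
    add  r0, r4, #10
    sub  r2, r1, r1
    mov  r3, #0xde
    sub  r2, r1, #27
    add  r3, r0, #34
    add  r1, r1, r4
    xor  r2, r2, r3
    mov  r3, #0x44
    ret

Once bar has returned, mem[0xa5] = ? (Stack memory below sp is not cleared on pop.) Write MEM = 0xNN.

MEM = 0xc4

prologue: push r1 → mem[0xa5]=0xc4, sp=0xa5
prologue: push r3 → mem[0xa4]=0x79, sp=0xa4
body[0] add  r0, r4, #10 → r0=0xbd
body[1] sub  r2, r1, r1 → r2=0x00
body[2] mov  r3, #0xde → r3=0xde
body[3] sub  r2, r1, #27 → r2=0xa9
body[4] add  r3, r0, #34 → r3=0xdf
body[5] add  r1, r1, r4 → r1=0x77
body[6] xor  r2, r2, r3 → r2=0x76
body[7] mov  r3, #0x44 → r3=0x44
epilogue: pop r3=0x79, sp=0xa5
epilogue: pop r1=0xc4, sp=0xa6
prologue pushed ['r1', 'r3'] at ['0xa5', '0xa4']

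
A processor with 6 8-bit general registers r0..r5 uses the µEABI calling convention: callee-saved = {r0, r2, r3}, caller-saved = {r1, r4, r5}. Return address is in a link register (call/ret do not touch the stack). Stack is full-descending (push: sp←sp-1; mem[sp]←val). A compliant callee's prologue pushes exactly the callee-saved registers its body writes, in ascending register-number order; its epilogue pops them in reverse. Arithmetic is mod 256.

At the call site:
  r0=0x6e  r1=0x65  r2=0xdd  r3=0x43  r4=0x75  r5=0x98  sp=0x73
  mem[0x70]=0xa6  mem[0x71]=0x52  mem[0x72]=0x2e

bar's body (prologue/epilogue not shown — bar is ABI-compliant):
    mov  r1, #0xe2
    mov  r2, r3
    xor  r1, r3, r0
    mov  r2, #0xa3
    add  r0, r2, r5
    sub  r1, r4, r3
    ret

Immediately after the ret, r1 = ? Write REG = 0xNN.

prologue: push r0 → mem[0x72]=0x6e, sp=0x72
prologue: push r2 → mem[0x71]=0xdd, sp=0x71
body[0] mov  r1, #0xe2 → r1=0xe2
body[1] mov  r2, r3 → r2=0x43
body[2] xor  r1, r3, r0 → r1=0x2d
body[3] mov  r2, #0xa3 → r2=0xa3
body[4] add  r0, r2, r5 → r0=0x3b
body[5] sub  r1, r4, r3 → r1=0x32
epilogue: pop r2=0xdd, sp=0x72
epilogue: pop r0=0x6e, sp=0x73
r1 is caller-saved → body value

REG = 0x32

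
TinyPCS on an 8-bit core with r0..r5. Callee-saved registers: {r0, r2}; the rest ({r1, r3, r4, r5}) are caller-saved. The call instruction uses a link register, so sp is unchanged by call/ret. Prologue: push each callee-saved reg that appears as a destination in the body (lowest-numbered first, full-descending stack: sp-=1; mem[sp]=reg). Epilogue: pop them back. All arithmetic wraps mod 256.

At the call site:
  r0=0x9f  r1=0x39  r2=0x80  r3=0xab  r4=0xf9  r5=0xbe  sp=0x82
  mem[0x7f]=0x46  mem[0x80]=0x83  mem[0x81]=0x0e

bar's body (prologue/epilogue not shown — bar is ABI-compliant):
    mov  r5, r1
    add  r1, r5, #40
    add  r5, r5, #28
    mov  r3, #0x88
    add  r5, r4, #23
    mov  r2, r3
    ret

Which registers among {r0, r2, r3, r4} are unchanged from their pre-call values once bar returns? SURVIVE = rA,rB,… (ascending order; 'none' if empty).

prologue: push r2 -> mem[0x81]=0x80, sp=0x81
body[0] mov  r5, r1 -> r5=0x39
body[1] add  r1, r5, #40 -> r1=0x61
body[2] add  r5, r5, #28 -> r5=0x55
body[3] mov  r3, #0x88 -> r3=0x88
body[4] add  r5, r4, #23 -> r5=0x10
body[5] mov  r2, r3 -> r2=0x88
epilogue: pop r2=0x80, sp=0x82
r0: callee-saved, written=False
r2: callee-saved, written=True
r3: caller-saved, written=True
r4: caller-saved, written=False

SURVIVE = r0,r2,r4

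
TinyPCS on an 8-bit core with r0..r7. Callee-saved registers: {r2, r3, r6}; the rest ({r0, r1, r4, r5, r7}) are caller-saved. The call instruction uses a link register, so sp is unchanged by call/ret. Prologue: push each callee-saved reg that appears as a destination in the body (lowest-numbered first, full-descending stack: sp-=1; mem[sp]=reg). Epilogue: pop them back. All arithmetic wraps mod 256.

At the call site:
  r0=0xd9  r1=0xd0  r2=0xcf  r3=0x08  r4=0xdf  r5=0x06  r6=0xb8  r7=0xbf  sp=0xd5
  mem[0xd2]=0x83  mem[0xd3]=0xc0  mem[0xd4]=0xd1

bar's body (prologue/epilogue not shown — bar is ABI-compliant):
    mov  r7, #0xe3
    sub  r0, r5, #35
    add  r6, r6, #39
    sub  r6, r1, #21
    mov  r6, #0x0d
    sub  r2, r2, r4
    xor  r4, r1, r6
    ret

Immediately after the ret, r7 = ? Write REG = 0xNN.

prologue: push r2 → mem[0xd4]=0xcf, sp=0xd4
prologue: push r6 → mem[0xd3]=0xb8, sp=0xd3
body[0] mov  r7, #0xe3 → r7=0xe3
body[1] sub  r0, r5, #35 → r0=0xe3
body[2] add  r6, r6, #39 → r6=0xdf
body[3] sub  r6, r1, #21 → r6=0xbb
body[4] mov  r6, #0x0d → r6=0x0d
body[5] sub  r2, r2, r4 → r2=0xf0
body[6] xor  r4, r1, r6 → r4=0xdd
epilogue: pop r6=0xb8, sp=0xd4
epilogue: pop r2=0xcf, sp=0xd5
r7 is caller-saved → body value

REG = 0xe3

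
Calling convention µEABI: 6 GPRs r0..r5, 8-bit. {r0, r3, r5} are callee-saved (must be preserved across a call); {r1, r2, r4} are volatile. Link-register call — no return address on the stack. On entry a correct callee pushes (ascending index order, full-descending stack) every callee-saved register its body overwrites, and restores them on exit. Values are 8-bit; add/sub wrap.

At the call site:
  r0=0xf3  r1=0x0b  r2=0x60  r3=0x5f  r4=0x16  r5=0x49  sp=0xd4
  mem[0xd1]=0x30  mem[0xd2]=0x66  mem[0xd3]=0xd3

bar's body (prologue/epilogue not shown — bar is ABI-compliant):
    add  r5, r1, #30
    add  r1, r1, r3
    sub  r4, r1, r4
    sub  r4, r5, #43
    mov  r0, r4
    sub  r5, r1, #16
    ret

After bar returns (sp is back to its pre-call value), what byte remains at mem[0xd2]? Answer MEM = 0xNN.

MEM = 0x49

prologue: push r0 -> mem[0xd3]=0xf3, sp=0xd3
prologue: push r5 -> mem[0xd2]=0x49, sp=0xd2
body[0] add  r5, r1, #30 -> r5=0x29
body[1] add  r1, r1, r3 -> r1=0x6a
body[2] sub  r4, r1, r4 -> r4=0x54
body[3] sub  r4, r5, #43 -> r4=0xfe
body[4] mov  r0, r4 -> r0=0xfe
body[5] sub  r5, r1, #16 -> r5=0x5a
epilogue: pop r5=0x49, sp=0xd3
epilogue: pop r0=0xf3, sp=0xd4
prologue pushed ['r0', 'r5'] at ['0xd3', '0xd2']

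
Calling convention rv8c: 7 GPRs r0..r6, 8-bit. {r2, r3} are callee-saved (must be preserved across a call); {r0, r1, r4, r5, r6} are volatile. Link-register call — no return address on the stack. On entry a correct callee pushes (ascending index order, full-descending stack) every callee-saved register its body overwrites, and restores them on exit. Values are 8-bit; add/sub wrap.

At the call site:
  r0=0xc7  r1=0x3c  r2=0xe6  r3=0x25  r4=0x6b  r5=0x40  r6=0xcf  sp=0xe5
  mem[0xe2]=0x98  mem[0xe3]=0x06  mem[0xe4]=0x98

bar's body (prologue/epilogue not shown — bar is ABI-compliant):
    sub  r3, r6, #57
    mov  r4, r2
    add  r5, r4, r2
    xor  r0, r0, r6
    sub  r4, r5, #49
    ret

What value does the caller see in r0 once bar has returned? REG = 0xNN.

prologue: push r3 -> mem[0xe4]=0x25, sp=0xe4
body[0] sub  r3, r6, #57 -> r3=0x96
body[1] mov  r4, r2 -> r4=0xe6
body[2] add  r5, r4, r2 -> r5=0xcc
body[3] xor  r0, r0, r6 -> r0=0x08
body[4] sub  r4, r5, #49 -> r4=0x9b
epilogue: pop r3=0x25, sp=0xe5
r0 is caller-saved -> body value

REG = 0x08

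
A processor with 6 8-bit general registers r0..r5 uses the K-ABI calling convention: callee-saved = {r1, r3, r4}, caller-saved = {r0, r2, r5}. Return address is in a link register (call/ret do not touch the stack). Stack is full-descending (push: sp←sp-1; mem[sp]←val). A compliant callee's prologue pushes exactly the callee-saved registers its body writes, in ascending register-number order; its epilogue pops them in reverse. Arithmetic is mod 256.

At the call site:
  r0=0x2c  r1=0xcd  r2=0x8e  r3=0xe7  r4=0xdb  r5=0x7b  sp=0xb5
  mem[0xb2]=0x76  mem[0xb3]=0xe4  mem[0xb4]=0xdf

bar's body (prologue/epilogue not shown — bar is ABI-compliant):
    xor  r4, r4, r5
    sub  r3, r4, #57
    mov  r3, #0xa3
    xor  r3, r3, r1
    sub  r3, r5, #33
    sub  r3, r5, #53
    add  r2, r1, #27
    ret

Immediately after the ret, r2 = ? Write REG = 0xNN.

prologue: push r3 → mem[0xb4]=0xe7, sp=0xb4
prologue: push r4 → mem[0xb3]=0xdb, sp=0xb3
body[0] xor  r4, r4, r5 → r4=0xa0
body[1] sub  r3, r4, #57 → r3=0x67
body[2] mov  r3, #0xa3 → r3=0xa3
body[3] xor  r3, r3, r1 → r3=0x6e
body[4] sub  r3, r5, #33 → r3=0x5a
body[5] sub  r3, r5, #53 → r3=0x46
body[6] add  r2, r1, #27 → r2=0xe8
epilogue: pop r4=0xdb, sp=0xb4
epilogue: pop r3=0xe7, sp=0xb5
r2 is caller-saved → body value

REG = 0xe8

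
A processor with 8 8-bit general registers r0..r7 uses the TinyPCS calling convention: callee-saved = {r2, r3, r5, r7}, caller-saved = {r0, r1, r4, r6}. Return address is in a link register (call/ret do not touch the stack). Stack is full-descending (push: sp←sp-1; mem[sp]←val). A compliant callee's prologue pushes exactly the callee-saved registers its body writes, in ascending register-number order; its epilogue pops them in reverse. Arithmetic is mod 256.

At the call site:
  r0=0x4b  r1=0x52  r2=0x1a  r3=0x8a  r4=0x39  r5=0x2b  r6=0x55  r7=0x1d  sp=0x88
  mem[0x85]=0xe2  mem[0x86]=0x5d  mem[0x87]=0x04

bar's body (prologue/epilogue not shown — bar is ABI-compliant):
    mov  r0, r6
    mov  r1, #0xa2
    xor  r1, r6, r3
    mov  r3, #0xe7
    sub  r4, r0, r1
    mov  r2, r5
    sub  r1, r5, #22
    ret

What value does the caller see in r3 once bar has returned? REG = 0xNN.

prologue: push r2 -> mem[0x87]=0x1a, sp=0x87
prologue: push r3 -> mem[0x86]=0x8a, sp=0x86
body[0] mov  r0, r6 -> r0=0x55
body[1] mov  r1, #0xa2 -> r1=0xa2
body[2] xor  r1, r6, r3 -> r1=0xdf
body[3] mov  r3, #0xe7 -> r3=0xe7
body[4] sub  r4, r0, r1 -> r4=0x76
body[5] mov  r2, r5 -> r2=0x2b
body[6] sub  r1, r5, #22 -> r1=0x15
epilogue: pop r3=0x8a, sp=0x87
epilogue: pop r2=0x1a, sp=0x88
r3 is callee-saved -> restored

REG = 0x8a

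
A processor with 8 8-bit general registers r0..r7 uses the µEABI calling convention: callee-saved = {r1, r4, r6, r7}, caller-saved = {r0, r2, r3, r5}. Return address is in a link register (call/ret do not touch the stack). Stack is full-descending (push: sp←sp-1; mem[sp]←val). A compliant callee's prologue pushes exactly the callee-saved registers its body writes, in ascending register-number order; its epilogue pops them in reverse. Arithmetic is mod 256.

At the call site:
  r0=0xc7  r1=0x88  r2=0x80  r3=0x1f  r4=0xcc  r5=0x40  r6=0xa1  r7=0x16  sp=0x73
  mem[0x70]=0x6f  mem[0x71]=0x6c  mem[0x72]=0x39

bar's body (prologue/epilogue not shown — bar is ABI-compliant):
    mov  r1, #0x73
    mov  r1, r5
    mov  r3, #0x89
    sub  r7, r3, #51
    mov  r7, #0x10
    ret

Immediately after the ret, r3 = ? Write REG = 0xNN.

REG = 0x89

prologue: push r1 -> mem[0x72]=0x88, sp=0x72
prologue: push r7 -> mem[0x71]=0x16, sp=0x71
body[0] mov  r1, #0x73 -> r1=0x73
body[1] mov  r1, r5 -> r1=0x40
body[2] mov  r3, #0x89 -> r3=0x89
body[3] sub  r7, r3, #51 -> r7=0x56
body[4] mov  r7, #0x10 -> r7=0x10
epilogue: pop r7=0x16, sp=0x72
epilogue: pop r1=0x88, sp=0x73
r3 is caller-saved -> body value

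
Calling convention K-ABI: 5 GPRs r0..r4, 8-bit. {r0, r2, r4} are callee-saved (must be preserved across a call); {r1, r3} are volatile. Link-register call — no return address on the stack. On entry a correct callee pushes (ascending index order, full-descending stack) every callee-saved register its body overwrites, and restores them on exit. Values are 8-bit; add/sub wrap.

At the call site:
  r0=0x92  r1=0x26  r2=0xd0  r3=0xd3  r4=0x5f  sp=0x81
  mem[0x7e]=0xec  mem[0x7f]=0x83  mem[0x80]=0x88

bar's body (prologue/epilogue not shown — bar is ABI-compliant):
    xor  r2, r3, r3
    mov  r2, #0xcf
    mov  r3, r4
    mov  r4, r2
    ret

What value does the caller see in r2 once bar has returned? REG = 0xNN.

REG = 0xd0

prologue: push r2 → mem[0x80]=0xd0, sp=0x80
prologue: push r4 → mem[0x7f]=0x5f, sp=0x7f
body[0] xor  r2, r3, r3 → r2=0x00
body[1] mov  r2, #0xcf → r2=0xcf
body[2] mov  r3, r4 → r3=0x5f
body[3] mov  r4, r2 → r4=0xcf
epilogue: pop r4=0x5f, sp=0x80
epilogue: pop r2=0xd0, sp=0x81
r2 is callee-saved → restored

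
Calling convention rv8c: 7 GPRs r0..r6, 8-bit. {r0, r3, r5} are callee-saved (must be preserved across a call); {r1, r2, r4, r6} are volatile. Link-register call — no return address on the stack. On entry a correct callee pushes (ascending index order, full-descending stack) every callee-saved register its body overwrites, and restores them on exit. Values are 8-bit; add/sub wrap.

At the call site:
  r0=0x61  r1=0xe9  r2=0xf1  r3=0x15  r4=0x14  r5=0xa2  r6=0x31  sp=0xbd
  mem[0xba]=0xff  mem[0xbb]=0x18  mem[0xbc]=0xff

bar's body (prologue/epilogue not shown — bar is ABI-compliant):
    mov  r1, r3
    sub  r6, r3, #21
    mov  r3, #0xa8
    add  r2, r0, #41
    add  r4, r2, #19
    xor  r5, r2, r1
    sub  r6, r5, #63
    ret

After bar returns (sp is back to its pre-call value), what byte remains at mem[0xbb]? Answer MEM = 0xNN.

prologue: push r3 → mem[0xbc]=0x15, sp=0xbc
prologue: push r5 → mem[0xbb]=0xa2, sp=0xbb
body[0] mov  r1, r3 → r1=0x15
body[1] sub  r6, r3, #21 → r6=0x00
body[2] mov  r3, #0xa8 → r3=0xa8
body[3] add  r2, r0, #41 → r2=0x8a
body[4] add  r4, r2, #19 → r4=0x9d
body[5] xor  r5, r2, r1 → r5=0x9f
body[6] sub  r6, r5, #63 → r6=0x60
epilogue: pop r5=0xa2, sp=0xbc
epilogue: pop r3=0x15, sp=0xbd
prologue pushed ['r3', 'r5'] at ['0xbc', '0xbb']

MEM = 0xa2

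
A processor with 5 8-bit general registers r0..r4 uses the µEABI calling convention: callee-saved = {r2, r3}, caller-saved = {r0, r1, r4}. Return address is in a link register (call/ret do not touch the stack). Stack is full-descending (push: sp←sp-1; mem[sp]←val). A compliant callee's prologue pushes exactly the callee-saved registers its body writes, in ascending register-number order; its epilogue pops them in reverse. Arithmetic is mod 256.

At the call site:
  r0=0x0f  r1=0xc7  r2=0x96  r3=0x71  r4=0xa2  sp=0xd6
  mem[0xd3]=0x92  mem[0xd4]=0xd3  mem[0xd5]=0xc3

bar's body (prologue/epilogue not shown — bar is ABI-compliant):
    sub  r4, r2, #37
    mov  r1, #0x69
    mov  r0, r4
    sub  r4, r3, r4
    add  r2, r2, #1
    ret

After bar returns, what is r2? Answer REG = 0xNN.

prologue: push r2 → mem[0xd5]=0x96, sp=0xd5
body[0] sub  r4, r2, #37 → r4=0x71
body[1] mov  r1, #0x69 → r1=0x69
body[2] mov  r0, r4 → r0=0x71
body[3] sub  r4, r3, r4 → r4=0x00
body[4] add  r2, r2, #1 → r2=0x97
epilogue: pop r2=0x96, sp=0xd6
r2 is callee-saved → restored

REG = 0x96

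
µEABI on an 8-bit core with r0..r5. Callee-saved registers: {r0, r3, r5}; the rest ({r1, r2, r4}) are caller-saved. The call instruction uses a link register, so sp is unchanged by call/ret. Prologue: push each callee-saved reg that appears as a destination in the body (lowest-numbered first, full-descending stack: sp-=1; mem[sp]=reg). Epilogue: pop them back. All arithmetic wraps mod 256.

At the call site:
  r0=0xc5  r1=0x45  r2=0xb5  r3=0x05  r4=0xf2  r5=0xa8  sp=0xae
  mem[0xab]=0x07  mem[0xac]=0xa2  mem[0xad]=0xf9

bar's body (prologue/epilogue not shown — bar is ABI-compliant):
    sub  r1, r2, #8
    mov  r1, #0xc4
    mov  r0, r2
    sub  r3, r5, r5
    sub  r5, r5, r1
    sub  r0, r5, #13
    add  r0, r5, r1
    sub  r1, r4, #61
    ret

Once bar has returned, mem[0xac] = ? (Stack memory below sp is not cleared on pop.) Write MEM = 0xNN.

MEM = 0x05

prologue: push r0 -> mem[0xad]=0xc5, sp=0xad
prologue: push r3 -> mem[0xac]=0x05, sp=0xac
prologue: push r5 -> mem[0xab]=0xa8, sp=0xab
body[0] sub  r1, r2, #8 -> r1=0xad
body[1] mov  r1, #0xc4 -> r1=0xc4
body[2] mov  r0, r2 -> r0=0xb5
body[3] sub  r3, r5, r5 -> r3=0x00
body[4] sub  r5, r5, r1 -> r5=0xe4
body[5] sub  r0, r5, #13 -> r0=0xd7
body[6] add  r0, r5, r1 -> r0=0xa8
body[7] sub  r1, r4, #61 -> r1=0xb5
epilogue: pop r5=0xa8, sp=0xac
epilogue: pop r3=0x05, sp=0xad
epilogue: pop r0=0xc5, sp=0xae
prologue pushed ['r0', 'r3', 'r5'] at ['0xad', '0xac', '0xab']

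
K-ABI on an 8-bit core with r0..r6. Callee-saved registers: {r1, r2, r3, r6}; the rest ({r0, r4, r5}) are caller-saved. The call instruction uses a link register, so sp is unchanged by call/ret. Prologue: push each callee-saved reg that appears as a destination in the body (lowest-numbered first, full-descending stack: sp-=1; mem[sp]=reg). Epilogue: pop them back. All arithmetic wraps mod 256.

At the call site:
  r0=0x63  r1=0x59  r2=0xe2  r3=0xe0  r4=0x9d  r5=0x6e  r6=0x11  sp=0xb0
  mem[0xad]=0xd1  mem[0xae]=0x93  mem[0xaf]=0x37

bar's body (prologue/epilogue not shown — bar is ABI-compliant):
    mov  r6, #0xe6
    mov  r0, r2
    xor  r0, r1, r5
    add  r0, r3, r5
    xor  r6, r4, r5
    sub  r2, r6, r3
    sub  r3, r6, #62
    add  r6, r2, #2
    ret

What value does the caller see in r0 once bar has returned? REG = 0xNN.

prologue: push r2 → mem[0xaf]=0xe2, sp=0xaf
prologue: push r3 → mem[0xae]=0xe0, sp=0xae
prologue: push r6 → mem[0xad]=0x11, sp=0xad
body[0] mov  r6, #0xe6 → r6=0xe6
body[1] mov  r0, r2 → r0=0xe2
body[2] xor  r0, r1, r5 → r0=0x37
body[3] add  r0, r3, r5 → r0=0x4e
body[4] xor  r6, r4, r5 → r6=0xf3
body[5] sub  r2, r6, r3 → r2=0x13
body[6] sub  r3, r6, #62 → r3=0xb5
body[7] add  r6, r2, #2 → r6=0x15
epilogue: pop r6=0x11, sp=0xae
epilogue: pop r3=0xe0, sp=0xaf
epilogue: pop r2=0xe2, sp=0xb0
r0 is caller-saved → body value

REG = 0x4e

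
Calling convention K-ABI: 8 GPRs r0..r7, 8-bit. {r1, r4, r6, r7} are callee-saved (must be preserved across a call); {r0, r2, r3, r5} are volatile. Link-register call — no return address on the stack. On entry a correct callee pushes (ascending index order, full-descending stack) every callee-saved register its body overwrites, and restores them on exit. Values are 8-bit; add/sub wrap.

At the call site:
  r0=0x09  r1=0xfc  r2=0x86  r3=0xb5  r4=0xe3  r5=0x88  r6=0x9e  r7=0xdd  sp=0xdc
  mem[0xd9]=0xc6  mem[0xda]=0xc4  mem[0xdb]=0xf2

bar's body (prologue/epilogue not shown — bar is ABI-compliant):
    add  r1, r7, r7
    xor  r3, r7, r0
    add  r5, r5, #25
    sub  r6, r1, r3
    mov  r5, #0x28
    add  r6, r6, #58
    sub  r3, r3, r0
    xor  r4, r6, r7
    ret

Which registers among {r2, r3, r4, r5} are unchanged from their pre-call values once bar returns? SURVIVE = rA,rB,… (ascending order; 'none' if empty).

SURVIVE = r2,r4

prologue: push r1 -> mem[0xdb]=0xfc, sp=0xdb
prologue: push r4 -> mem[0xda]=0xe3, sp=0xda
prologue: push r6 -> mem[0xd9]=0x9e, sp=0xd9
body[0] add  r1, r7, r7 -> r1=0xba
body[1] xor  r3, r7, r0 -> r3=0xd4
body[2] add  r5, r5, #25 -> r5=0xa1
body[3] sub  r6, r1, r3 -> r6=0xe6
body[4] mov  r5, #0x28 -> r5=0x28
body[5] add  r6, r6, #58 -> r6=0x20
body[6] sub  r3, r3, r0 -> r3=0xcb
body[7] xor  r4, r6, r7 -> r4=0xfd
epilogue: pop r6=0x9e, sp=0xda
epilogue: pop r4=0xe3, sp=0xdb
epilogue: pop r1=0xfc, sp=0xdc
r2: caller-saved, written=False
r3: caller-saved, written=True
r4: callee-saved, written=True
r5: caller-saved, written=True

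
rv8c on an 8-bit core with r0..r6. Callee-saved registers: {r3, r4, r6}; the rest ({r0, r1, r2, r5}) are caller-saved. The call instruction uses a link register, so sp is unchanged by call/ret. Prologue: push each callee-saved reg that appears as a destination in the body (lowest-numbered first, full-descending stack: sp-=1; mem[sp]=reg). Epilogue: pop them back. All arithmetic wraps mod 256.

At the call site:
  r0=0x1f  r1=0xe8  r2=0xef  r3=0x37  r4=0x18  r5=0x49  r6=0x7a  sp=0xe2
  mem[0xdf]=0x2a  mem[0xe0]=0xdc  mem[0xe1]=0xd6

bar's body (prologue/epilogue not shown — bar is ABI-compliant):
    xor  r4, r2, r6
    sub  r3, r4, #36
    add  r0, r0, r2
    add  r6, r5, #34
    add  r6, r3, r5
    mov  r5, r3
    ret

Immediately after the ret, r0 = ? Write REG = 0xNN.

prologue: push r3 -> mem[0xe1]=0x37, sp=0xe1
prologue: push r4 -> mem[0xe0]=0x18, sp=0xe0
prologue: push r6 -> mem[0xdf]=0x7a, sp=0xdf
body[0] xor  r4, r2, r6 -> r4=0x95
body[1] sub  r3, r4, #36 -> r3=0x71
body[2] add  r0, r0, r2 -> r0=0x0e
body[3] add  r6, r5, #34 -> r6=0x6b
body[4] add  r6, r3, r5 -> r6=0xba
body[5] mov  r5, r3 -> r5=0x71
epilogue: pop r6=0x7a, sp=0xe0
epilogue: pop r4=0x18, sp=0xe1
epilogue: pop r3=0x37, sp=0xe2
r0 is caller-saved -> body value

REG = 0x0e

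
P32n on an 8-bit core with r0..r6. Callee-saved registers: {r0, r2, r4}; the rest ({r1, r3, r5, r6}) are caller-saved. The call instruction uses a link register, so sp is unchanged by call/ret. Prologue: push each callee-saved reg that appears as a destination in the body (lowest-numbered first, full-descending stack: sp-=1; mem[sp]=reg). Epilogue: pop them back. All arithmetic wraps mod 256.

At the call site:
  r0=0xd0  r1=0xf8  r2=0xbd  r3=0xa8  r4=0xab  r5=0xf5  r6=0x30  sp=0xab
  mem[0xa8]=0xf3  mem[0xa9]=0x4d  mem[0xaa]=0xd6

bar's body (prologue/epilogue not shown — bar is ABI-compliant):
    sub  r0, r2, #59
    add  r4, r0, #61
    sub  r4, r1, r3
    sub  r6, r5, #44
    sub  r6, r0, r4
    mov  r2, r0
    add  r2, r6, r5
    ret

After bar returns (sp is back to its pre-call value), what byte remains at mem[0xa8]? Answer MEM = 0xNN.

prologue: push r0 -> mem[0xaa]=0xd0, sp=0xaa
prologue: push r2 -> mem[0xa9]=0xbd, sp=0xa9
prologue: push r4 -> mem[0xa8]=0xab, sp=0xa8
body[0] sub  r0, r2, #59 -> r0=0x82
body[1] add  r4, r0, #61 -> r4=0xbf
body[2] sub  r4, r1, r3 -> r4=0x50
body[3] sub  r6, r5, #44 -> r6=0xc9
body[4] sub  r6, r0, r4 -> r6=0x32
body[5] mov  r2, r0 -> r2=0x82
body[6] add  r2, r6, r5 -> r2=0x27
epilogue: pop r4=0xab, sp=0xa9
epilogue: pop r2=0xbd, sp=0xaa
epilogue: pop r0=0xd0, sp=0xab
prologue pushed ['r0', 'r2', 'r4'] at ['0xaa', '0xa9', '0xa8']

MEM = 0xab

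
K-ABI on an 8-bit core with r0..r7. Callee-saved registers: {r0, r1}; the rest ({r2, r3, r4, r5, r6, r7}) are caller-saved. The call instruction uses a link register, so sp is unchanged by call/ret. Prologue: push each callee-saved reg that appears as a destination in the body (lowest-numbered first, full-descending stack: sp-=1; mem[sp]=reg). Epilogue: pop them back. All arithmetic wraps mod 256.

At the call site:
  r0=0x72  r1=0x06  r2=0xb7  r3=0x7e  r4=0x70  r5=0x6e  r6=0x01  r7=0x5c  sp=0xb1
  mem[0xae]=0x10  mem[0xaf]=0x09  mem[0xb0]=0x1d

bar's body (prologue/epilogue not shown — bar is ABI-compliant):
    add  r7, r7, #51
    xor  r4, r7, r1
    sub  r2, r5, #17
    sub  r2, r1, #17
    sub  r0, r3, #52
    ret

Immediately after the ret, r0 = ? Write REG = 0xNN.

prologue: push r0 → mem[0xb0]=0x72, sp=0xb0
body[0] add  r7, r7, #51 → r7=0x8f
body[1] xor  r4, r7, r1 → r4=0x89
body[2] sub  r2, r5, #17 → r2=0x5d
body[3] sub  r2, r1, #17 → r2=0xf5
body[4] sub  r0, r3, #52 → r0=0x4a
epilogue: pop r0=0x72, sp=0xb1
r0 is callee-saved → restored

REG = 0x72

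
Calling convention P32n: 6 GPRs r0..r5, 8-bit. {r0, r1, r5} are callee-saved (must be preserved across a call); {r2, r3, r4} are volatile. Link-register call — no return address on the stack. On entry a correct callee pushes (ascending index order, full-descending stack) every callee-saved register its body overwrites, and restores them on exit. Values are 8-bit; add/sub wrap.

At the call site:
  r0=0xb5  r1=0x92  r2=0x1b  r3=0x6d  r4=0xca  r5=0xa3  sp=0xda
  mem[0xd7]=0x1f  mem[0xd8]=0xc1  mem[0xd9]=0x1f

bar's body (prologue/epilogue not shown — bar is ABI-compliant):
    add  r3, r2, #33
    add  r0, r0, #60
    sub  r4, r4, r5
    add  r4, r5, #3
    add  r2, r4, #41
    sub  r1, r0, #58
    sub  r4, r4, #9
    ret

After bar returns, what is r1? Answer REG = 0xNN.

prologue: push r0 -> mem[0xd9]=0xb5, sp=0xd9
prologue: push r1 -> mem[0xd8]=0x92, sp=0xd8
body[0] add  r3, r2, #33 -> r3=0x3c
body[1] add  r0, r0, #60 -> r0=0xf1
body[2] sub  r4, r4, r5 -> r4=0x27
body[3] add  r4, r5, #3 -> r4=0xa6
body[4] add  r2, r4, #41 -> r2=0xcf
body[5] sub  r1, r0, #58 -> r1=0xb7
body[6] sub  r4, r4, #9 -> r4=0x9d
epilogue: pop r1=0x92, sp=0xd9
epilogue: pop r0=0xb5, sp=0xda
r1 is callee-saved -> restored

REG = 0x92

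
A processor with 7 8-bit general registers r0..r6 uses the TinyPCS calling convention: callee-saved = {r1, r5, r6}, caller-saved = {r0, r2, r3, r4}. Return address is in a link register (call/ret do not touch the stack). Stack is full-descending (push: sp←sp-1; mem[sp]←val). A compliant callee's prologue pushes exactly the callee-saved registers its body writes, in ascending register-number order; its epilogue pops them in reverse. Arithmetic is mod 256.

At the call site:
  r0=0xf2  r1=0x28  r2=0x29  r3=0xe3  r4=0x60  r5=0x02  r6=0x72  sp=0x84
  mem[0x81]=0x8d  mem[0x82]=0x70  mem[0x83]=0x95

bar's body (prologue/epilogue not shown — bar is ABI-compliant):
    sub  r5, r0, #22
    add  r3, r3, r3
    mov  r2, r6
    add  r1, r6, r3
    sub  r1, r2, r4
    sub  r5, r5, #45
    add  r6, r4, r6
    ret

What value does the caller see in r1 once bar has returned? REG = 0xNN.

prologue: push r1 → mem[0x83]=0x28, sp=0x83
prologue: push r5 → mem[0x82]=0x02, sp=0x82
prologue: push r6 → mem[0x81]=0x72, sp=0x81
body[0] sub  r5, r0, #22 → r5=0xdc
body[1] add  r3, r3, r3 → r3=0xc6
body[2] mov  r2, r6 → r2=0x72
body[3] add  r1, r6, r3 → r1=0x38
body[4] sub  r1, r2, r4 → r1=0x12
body[5] sub  r5, r5, #45 → r5=0xaf
body[6] add  r6, r4, r6 → r6=0xd2
epilogue: pop r6=0x72, sp=0x82
epilogue: pop r5=0x02, sp=0x83
epilogue: pop r1=0x28, sp=0x84
r1 is callee-saved → restored

REG = 0x28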